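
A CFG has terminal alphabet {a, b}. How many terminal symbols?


Terminal symbols: a, b
Counting each: a (#1), b (#2)
Total = 2

2


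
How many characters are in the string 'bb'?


String: 'bb'
Counting characters:
  'b' appears 2 time(s)
Total length = 0 + 2 = 2

2


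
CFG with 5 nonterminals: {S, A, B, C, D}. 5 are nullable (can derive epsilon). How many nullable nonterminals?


Nonterminals: {S, A, B, C, D}
A nonterminal is nullable if it can derive epsilon
Counting nullable nonterminals: 5
Total nullable = 5

5


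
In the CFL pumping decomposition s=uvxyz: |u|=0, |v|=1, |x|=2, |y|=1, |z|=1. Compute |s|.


|s| = |u| + |v| + |x| + |y| + |z|
= 0 + 1 + 2 + 1 + 1
= 1 + 2 + 2
= 3 + 2
= 5

5


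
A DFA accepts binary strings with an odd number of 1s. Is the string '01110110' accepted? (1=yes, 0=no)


DFA has 2 states: q_even (start, accept=no) and q_odd
Processing string '01110110' character by character:
  Position 0: read '0', 1-count=0 -> q_even (no change)
  Position 1: read '1', 1-count=1 -> q_odd
  Position 2: read '1', 1-count=2 -> q_even
  Position 3: read '1', 1-count=3 -> q_odd
  Position 4: read '0', 1-count=3 -> q_odd (no change)
  Position 5: read '1', 1-count=4 -> q_even
  Position 6: read '1', 1-count=5 -> q_odd
  Position 7: read '0', 1-count=5 -> q_odd (no change)
Final state: q_odd, total 1s = 5 (odd); the DFA requires an odd count -> accept

1


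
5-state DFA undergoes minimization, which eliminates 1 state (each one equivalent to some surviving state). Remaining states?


Original DFA: 5 states
Redundant states removed: 1
Minimized states = original - removed
= 5 - 1
= 4

4


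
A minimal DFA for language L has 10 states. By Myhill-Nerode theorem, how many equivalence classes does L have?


Myhill-Nerode theorem:
Number of equivalence classes = number of states in minimal DFA
Minimal DFA states = 10
Therefore equivalence classes = 10

10


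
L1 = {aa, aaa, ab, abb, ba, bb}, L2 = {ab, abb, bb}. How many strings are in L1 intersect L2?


L1 = {aa, aaa, ab, abb, ba, bb}
L2 = {ab, abb, bb}
Checking each string in L1 against L2:
  'aa': in L2? No
  'aaa': in L2? No
  'ab': in L2? Yes
  'abb': in L2? Yes
  'ba': in L2? No
  'bb': in L2? Yes
Intersection = {ab, abb, bb}
|L1 ∩ L2| = 3

3


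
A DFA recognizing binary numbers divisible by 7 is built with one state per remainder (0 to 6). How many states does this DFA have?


Divisibility by 7 is tracked via the remainder mod 7: 0, 1, ..., 6
The construction assigns one state to each remainder
Number of remainders = 7

7


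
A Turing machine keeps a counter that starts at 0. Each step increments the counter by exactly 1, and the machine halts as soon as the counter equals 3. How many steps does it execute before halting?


Counter starts at 0. Counting sequence:
  Step 1: counter = 1
  Step 2: counter = 2
  Step 3: counter = 3
Counter reached 3 -> halt
Total steps = 3

3


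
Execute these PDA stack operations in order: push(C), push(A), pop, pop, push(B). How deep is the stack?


Tracing stack operations:
  push(C) -> stack = [C], depth=1
  push(A) -> stack = [C,A], depth=2
  pop -> removed A, stack = [C], depth=1
  pop -> removed C, stack = [], depth=0
  push(B) -> stack = [B], depth=1
Final depth = 1

1


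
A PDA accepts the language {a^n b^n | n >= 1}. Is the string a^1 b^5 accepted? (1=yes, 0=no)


Language requires equal numbers of a's and b's
PDA pushes for each 'a', pops for each 'b'
Number of a's = 1
Number of b's = 5
1 != 5 -> Reject

0


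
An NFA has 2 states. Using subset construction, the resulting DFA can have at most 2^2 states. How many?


NFA has 2 states
Subset construction: each DFA state = subset of NFA states
Maximum subsets = 2^2
2^2 = 4

4


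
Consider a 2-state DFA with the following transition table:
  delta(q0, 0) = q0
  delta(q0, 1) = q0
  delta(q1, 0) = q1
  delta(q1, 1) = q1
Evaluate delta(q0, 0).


Looking up transition function:
delta(q0, 0) in the table
Row: q0, Column: 0
Result: q0

q0


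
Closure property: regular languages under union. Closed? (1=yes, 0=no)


Regular languages are closed under:
- Union (DFA product construction)
- Intersection (DFA product construction)
- Complement (swap accept/reject states)
- Concatenation (NFA construction)
- Kleene star (NFA construction)
union is in this list
Therefore: closed

1


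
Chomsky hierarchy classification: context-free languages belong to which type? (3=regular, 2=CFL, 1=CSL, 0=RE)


Chomsky hierarchy levels:
  Type 3: Regular (DFA/NFA/regex)
  Type 2: Context-free (PDA)
  Type 1: Context-sensitive
  Type 0: Recursively enumerable (TM)
'context-free' corresponds to Type 2

2


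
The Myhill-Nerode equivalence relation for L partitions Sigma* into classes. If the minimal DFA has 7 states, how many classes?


Myhill-Nerode theorem:
Number of equivalence classes = number of states in minimal DFA
Minimal DFA states = 7
Therefore equivalence classes = 7

7


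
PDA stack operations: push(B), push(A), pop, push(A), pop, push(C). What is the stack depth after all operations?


Tracing stack operations:
  push(B) -> stack = [B], depth=1
  push(A) -> stack = [B,A], depth=2
  pop -> removed A, stack = [B], depth=1
  push(A) -> stack = [B,A], depth=2
  pop -> removed A, stack = [B], depth=1
  push(C) -> stack = [B,C], depth=2
Final depth = 2

2


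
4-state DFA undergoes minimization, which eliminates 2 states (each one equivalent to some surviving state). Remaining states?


Original DFA: 4 states
Redundant states removed: 2
Minimized states = original - removed
= 4 - 2
= 2

2


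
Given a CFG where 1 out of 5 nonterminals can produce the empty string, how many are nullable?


Nonterminals: {S, A, B, C, D}
A nonterminal is nullable if it can derive epsilon
Counting nullable nonterminals: 1
Total nullable = 1

1


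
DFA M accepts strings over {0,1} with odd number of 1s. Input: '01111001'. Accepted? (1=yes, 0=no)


DFA has 2 states: q_even (start, accept=no) and q_odd
Processing string '01111001' character by character:
  Position 0: read '0', 1-count=0 -> q_even (no change)
  Position 1: read '1', 1-count=1 -> q_odd
  Position 2: read '1', 1-count=2 -> q_even
  Position 3: read '1', 1-count=3 -> q_odd
  Position 4: read '1', 1-count=4 -> q_even
  Position 5: read '0', 1-count=4 -> q_even (no change)
  Position 6: read '0', 1-count=4 -> q_even (no change)
  Position 7: read '1', 1-count=5 -> q_odd
Final state: q_odd, total 1s = 5 (odd); the DFA requires an odd count -> accept

1


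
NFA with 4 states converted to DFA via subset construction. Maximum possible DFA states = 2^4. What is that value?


NFA has 4 states
Subset construction: each DFA state = subset of NFA states
Maximum subsets = 2^4
2^4 = 16

16


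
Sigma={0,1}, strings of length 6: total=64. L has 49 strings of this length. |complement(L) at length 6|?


Alphabet: {0,1}
String length: 6
Total strings of length 6 = 2^6 = 64
Strings in L = 49
Complement = total - |L|
= 64 - 49
= 15

15


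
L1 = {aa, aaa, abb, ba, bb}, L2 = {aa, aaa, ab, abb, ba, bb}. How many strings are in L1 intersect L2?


L1 = {aa, aaa, abb, ba, bb}
L2 = {aa, aaa, ab, abb, ba, bb}
Checking each string in L1 against L2:
  'aa': in L2? Yes
  'aaa': in L2? Yes
  'abb': in L2? Yes
  'ba': in L2? Yes
  'bb': in L2? Yes
Intersection = {aa, aaa, abb, ba, bb}
|L1 ∩ L2| = 5

5


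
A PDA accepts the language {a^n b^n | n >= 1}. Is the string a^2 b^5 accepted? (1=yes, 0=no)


Language requires equal numbers of a's and b's
PDA pushes for each 'a', pops for each 'b'
Number of a's = 2
Number of b's = 5
2 != 5 -> Reject

0


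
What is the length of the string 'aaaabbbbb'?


String: 'aaaabbbbb'
Counting characters:
  'a' appears 4 time(s)
  'b' appears 5 time(s)
Total length = 4 + 5 = 9

9


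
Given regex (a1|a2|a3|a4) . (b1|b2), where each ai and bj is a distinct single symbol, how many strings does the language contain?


First group: 4 alternatives
Second group: 2 alternatives
Concatenation: each choice from group 1 pairs with each from group 2
Total = 4 x 2 = 8

8


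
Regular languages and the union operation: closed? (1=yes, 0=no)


Regular languages are closed under all standard operations:
- Union: Yes (product construction)
- Intersection: Yes (product construction)
- Complement: Yes (swap accept/reject)
- Concatenation: Yes (NFA construction)
Operation: union -> Closed

1


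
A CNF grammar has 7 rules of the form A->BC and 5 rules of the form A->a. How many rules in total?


CNF allows two rule forms:
  A -> BC (binary): 7 rules
  A -> a (terminal): 5 rules
Total = 7 + 5 = 12

12


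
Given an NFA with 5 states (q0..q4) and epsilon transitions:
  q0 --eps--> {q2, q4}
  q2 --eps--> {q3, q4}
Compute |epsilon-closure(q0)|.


Starting from q0
Initialize closure = {q0}
Follow epsilon from q0 -> add q2
Follow epsilon from q0 -> add q4
Follow epsilon from q2 -> add q3
Final closure: {q0, q2, q3, q4}
Size = 4

4


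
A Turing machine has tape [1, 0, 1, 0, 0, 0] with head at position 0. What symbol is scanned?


Tape: [1, 0, 1, 0, 0, 0]
Positions: 0 1 2 3 4 5
Values:    1 0 1 0 0 0
Head at position 0
tape[0] = 1

1


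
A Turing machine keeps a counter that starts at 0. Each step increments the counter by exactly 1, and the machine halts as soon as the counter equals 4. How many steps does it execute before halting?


Counter starts at 0. Counting sequence:
  Step 1: counter = 1
  Step 2: counter = 2
  Step 3: counter = 3
  Step 4: counter = 4
Counter reached 4 -> halt
Total steps = 4

4


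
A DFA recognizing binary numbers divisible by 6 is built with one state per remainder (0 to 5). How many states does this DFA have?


Divisibility by 6 is tracked via the remainder mod 6: 0, 1, ..., 5
The construction assigns one state to each remainder
Number of remainders = 6

6


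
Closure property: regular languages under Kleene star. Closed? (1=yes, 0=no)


Regular languages are closed under:
- Union (DFA product construction)
- Intersection (DFA product construction)
- Complement (swap accept/reject states)
- Concatenation (NFA construction)
- Kleene star (NFA construction)
Kleene star is in this list
Therefore: closed

1


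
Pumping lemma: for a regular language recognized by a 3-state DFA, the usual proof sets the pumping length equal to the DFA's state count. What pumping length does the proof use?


Pumping lemma for regular languages (standard proof):
Take p = |Q|, the number of DFA states.
Any string of length >= |Q| passes through |Q|+1 states while reading its first |Q| symbols,
so by pigeonhole some state repeats, giving the loop that can be pumped.
Here |Q| = 3
Therefore the proof uses p = 3

3


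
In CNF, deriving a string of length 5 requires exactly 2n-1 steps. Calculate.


Chomsky Normal Form derivation:
String length n = 5
Each step either:
  - Splits a nonterminal into two (n-1 such steps)
  - Converts a nonterminal to terminal (n such steps)
Total = (n-1) + n = 2n - 1
= 2(5) - 1
= 10 - 1
= 9

9


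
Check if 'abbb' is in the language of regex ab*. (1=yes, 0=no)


Pattern: ab*
String: 'abbb'
Pattern requires: exactly one 'a' followed by zero or more 'b's
First char is 'a' -> OK
Rest 'bbb': all b's? Yes
Result: 1

1


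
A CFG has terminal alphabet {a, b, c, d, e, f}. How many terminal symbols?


Terminal symbols: a, b, c, d, e, f
Counting each: a (#1), b (#2), c (#3), d (#4), e (#5), f (#6)
Total = 6

6


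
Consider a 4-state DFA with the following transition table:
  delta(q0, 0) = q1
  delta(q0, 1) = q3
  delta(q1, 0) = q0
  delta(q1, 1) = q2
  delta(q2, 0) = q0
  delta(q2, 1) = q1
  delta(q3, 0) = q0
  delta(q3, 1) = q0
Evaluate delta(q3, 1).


Looking up transition function:
delta(q3, 1) in the table
Row: q3, Column: 1
Result: q0

q0


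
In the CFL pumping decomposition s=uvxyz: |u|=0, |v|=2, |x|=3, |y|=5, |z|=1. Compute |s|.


|s| = |u| + |v| + |x| + |y| + |z|
= 0 + 2 + 3 + 5 + 1
= 2 + 3 + 6
= 5 + 6
= 11

11


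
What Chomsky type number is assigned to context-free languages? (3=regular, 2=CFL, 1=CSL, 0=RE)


Chomsky hierarchy levels:
  Type 3: Regular (DFA/NFA/regex)
  Type 2: Context-free (PDA)
  Type 1: Context-sensitive
  Type 0: Recursively enumerable (TM)
'context-free' corresponds to Type 2

2


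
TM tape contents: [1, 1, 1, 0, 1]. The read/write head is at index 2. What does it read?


Tape: [1, 1, 1, 0, 1]
Positions: 0 1 2 3 4
Values:    1 1 1 0 1
Head at position 2
tape[2] = 1

1


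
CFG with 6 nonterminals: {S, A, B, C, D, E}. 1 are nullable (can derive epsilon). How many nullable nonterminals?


Nonterminals: {S, A, B, C, D, E}
A nonterminal is nullable if it can derive epsilon
Counting nullable nonterminals: 1
Total nullable = 1

1


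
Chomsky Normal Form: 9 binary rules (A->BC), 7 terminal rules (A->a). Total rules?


CNF allows two rule forms:
  A -> BC (binary): 9 rules
  A -> a (terminal): 7 rules
Total = 9 + 7 = 16

16


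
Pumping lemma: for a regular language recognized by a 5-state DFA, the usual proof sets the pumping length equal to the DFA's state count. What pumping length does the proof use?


Pumping lemma for regular languages (standard proof):
Take p = |Q|, the number of DFA states.
Any string of length >= |Q| passes through |Q|+1 states while reading its first |Q| symbols,
so by pigeonhole some state repeats, giving the loop that can be pumped.
Here |Q| = 5
Therefore the proof uses p = 5

5


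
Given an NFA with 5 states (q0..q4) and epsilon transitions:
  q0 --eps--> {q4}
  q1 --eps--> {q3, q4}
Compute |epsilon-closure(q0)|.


Starting from q0
Initialize closure = {q0}
Follow epsilon from q0 -> add q4
Final closure: {q0, q4}
Size = 2

2


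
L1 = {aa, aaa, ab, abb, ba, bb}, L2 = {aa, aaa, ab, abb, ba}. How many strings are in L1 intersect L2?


L1 = {aa, aaa, ab, abb, ba, bb}
L2 = {aa, aaa, ab, abb, ba}
Checking each string in L1 against L2:
  'aa': in L2? Yes
  'aaa': in L2? Yes
  'ab': in L2? Yes
  'abb': in L2? Yes
  'ba': in L2? Yes
  'bb': in L2? No
Intersection = {aa, aaa, ab, abb, ba}
|L1 ∩ L2| = 5

5


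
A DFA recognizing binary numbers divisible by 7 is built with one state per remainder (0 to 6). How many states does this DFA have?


Divisibility by 7 is tracked via the remainder mod 7: 0, 1, ..., 6
The construction assigns one state to each remainder
Number of remainders = 7

7


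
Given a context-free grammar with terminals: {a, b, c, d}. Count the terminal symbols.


Terminal symbols: a, b, c, d
Counting each: a (#1), b (#2), c (#3), d (#4)
Total = 4

4


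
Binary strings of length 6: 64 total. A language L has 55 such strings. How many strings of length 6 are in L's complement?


Alphabet: {0,1}
String length: 6
Total strings of length 6 = 2^6 = 64
Strings in L = 55
Complement = total - |L|
= 64 - 55
= 9

9


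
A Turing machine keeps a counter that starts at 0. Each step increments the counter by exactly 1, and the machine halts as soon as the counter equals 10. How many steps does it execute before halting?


Counter starts at 0. Counting sequence:
  Step 1: counter = 1
  Step 2: counter = 2
  Step 3: counter = 3
  Step 4: counter = 4
  Step 5: counter = 5
  Step 6: counter = 6
  ...
  Step 10: counter = 10
Counter reached 10 -> halt
Total steps = 10

10


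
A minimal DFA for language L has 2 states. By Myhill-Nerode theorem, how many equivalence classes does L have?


Myhill-Nerode theorem:
Number of equivalence classes = number of states in minimal DFA
Minimal DFA states = 2
Therefore equivalence classes = 2

2


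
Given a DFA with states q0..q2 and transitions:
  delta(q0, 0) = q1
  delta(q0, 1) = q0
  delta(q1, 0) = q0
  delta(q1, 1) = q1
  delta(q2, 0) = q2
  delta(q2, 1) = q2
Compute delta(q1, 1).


Looking up transition function:
delta(q1, 1) in the table
Row: q1, Column: 1
Result: q1

q1


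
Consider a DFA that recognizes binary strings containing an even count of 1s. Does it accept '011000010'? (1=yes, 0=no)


DFA has 2 states: q_even (start, accept=yes) and q_odd
Processing string '011000010' character by character:
  Position 0: read '0', 1-count=0 -> q_even (no change)
  Position 1: read '1', 1-count=1 -> q_odd
  Position 2: read '1', 1-count=2 -> q_even
  Position 3: read '0', 1-count=2 -> q_even (no change)
  Position 4: read '0', 1-count=2 -> q_even (no change)
  Position 5: read '0', 1-count=2 -> q_even (no change)
  Position 6: read '0', 1-count=2 -> q_even (no change)
  Position 7: read '1', 1-count=3 -> q_odd
  Position 8: read '0', 1-count=3 -> q_odd (no change)
Final state: q_odd, total 1s = 3 (odd); the DFA requires an even count -> reject

0


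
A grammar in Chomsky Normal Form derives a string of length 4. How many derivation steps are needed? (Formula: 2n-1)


Chomsky Normal Form derivation:
String length n = 4
Each step either:
  - Splits a nonterminal into two (n-1 such steps)
  - Converts a nonterminal to terminal (n such steps)
Total = (n-1) + n = 2n - 1
= 2(4) - 1
= 8 - 1
= 7

7


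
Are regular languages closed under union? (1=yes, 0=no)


Regular languages are closed under:
- Union (DFA product construction)
- Intersection (DFA product construction)
- Complement (swap accept/reject states)
- Concatenation (NFA construction)
- Kleene star (NFA construction)
union is in this list
Therefore: closed

1


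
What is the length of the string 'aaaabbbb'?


String: 'aaaabbbb'
Counting characters:
  'a' appears 4 time(s)
  'b' appears 4 time(s)
Total length = 4 + 4 = 8

8


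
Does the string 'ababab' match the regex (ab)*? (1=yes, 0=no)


Pattern: (ab)*
String: 'ababab'
Pattern requires: zero or more repetitions of 'ab'
Pairs: ['ab', 'ab', 'ab']
All pairs are 'ab'? Yes
Result: 1

1


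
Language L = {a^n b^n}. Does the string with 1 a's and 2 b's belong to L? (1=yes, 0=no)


Language requires equal numbers of a's and b's
PDA pushes for each 'a', pops for each 'b'
Number of a's = 1
Number of b's = 2
1 != 2 -> Reject

0


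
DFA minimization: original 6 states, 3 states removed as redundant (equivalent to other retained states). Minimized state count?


Original DFA: 6 states
Redundant states removed: 3
Minimized states = original - removed
= 6 - 3
= 3

3


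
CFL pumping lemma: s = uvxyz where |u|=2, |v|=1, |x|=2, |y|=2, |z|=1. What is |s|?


|s| = |u| + |v| + |x| + |y| + |z|
= 2 + 1 + 2 + 2 + 1
= 3 + 2 + 3
= 5 + 3
= 8

8


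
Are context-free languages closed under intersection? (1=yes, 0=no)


CFL closure properties:
  Closed under: union, concatenation, Kleene star
  NOT closed under: intersection, complement
Operation 'intersection' is in not-closed list -> No (not closed)

0


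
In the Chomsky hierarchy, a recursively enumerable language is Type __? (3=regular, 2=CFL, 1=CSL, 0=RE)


Chomsky hierarchy levels:
  Type 3: Regular (DFA/NFA/regex)
  Type 2: Context-free (PDA)
  Type 1: Context-sensitive
  Type 0: Recursively enumerable (TM)
'recursively enumerable' corresponds to Type 0

0


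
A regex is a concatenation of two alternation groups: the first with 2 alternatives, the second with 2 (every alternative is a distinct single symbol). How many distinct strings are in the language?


First group: 2 alternatives
Second group: 2 alternatives
Concatenation: each choice from group 1 pairs with each from group 2
Total = 2 x 2 = 4

4


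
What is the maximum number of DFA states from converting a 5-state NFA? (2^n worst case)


NFA has 5 states
Subset construction: each DFA state = subset of NFA states
Maximum subsets = 2^5
2^5 = 32

32


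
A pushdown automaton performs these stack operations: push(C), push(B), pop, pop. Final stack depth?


Tracing stack operations:
  push(C) -> stack = [C], depth=1
  push(B) -> stack = [C,B], depth=2
  pop -> removed B, stack = [C], depth=1
  pop -> removed C, stack = [], depth=0
Final depth = 0

0


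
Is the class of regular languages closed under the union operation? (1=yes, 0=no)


Regular languages are closed under:
- Union (DFA product construction)
- Intersection (DFA product construction)
- Complement (swap accept/reject states)
- Concatenation (NFA construction)
- Kleene star (NFA construction)
union is in this list
Therefore: closed

1


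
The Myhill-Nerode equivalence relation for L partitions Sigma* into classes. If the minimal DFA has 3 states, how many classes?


Myhill-Nerode theorem:
Number of equivalence classes = number of states in minimal DFA
Minimal DFA states = 3
Therefore equivalence classes = 3

3


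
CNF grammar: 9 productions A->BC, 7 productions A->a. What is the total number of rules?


CNF allows two rule forms:
  A -> BC (binary): 9 rules
  A -> a (terminal): 7 rules
Total = 9 + 7 = 16

16


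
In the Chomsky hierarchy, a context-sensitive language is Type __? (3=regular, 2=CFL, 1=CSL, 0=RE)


Chomsky hierarchy levels:
  Type 3: Regular (DFA/NFA/regex)
  Type 2: Context-free (PDA)
  Type 1: Context-sensitive
  Type 0: Recursively enumerable (TM)
'context-sensitive' corresponds to Type 1

1


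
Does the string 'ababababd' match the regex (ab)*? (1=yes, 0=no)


Pattern: (ab)*
String: 'ababababd'
Pattern requires: zero or more repetitions of 'ab'
Length 9 is odd -> cannot be (ab)* -> no match
Result: 0

0


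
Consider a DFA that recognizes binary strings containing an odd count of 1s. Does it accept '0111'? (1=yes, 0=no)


DFA has 2 states: q_even (start, accept=no) and q_odd
Processing string '0111' character by character:
  Position 0: read '0', 1-count=0 -> q_even (no change)
  Position 1: read '1', 1-count=1 -> q_odd
  Position 2: read '1', 1-count=2 -> q_even
  Position 3: read '1', 1-count=3 -> q_odd
Final state: q_odd, total 1s = 3 (odd); the DFA requires an odd count -> accept

1


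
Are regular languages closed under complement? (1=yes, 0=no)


Regular languages are closed under all standard operations:
- Union: Yes (product construction)
- Intersection: Yes (product construction)
- Complement: Yes (swap accept/reject)
- Concatenation: Yes (NFA construction)
Operation: complement -> Closed

1


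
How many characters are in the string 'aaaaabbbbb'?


String: 'aaaaabbbbb'
Counting characters:
  'a' appears 5 time(s)
  'b' appears 5 time(s)
Total length = 5 + 5 = 10

10


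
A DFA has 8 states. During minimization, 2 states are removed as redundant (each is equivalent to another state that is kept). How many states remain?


Original DFA: 8 states
Redundant states removed: 2
Minimized states = original - removed
= 8 - 2
= 6

6


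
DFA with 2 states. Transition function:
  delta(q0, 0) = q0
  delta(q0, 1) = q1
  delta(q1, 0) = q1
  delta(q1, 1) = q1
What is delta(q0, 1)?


Looking up transition function:
delta(q0, 1) in the table
Row: q0, Column: 1
Result: q1

q1


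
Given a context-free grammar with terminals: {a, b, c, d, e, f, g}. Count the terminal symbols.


Terminal symbols: a, b, c, d, e, f, g
Counting each: a (#1), b (#2), c (#3), d (#4), e (#5), f (#6), g (#7)
Total = 7

7


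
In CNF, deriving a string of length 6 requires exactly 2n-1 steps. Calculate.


Chomsky Normal Form derivation:
String length n = 6
Each step either:
  - Splits a nonterminal into two (n-1 such steps)
  - Converts a nonterminal to terminal (n such steps)
Total = (n-1) + n = 2n - 1
= 2(6) - 1
= 12 - 1
= 11

11


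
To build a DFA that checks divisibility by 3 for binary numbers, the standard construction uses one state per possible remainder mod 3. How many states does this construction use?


Divisibility by 3 is tracked via the remainder mod 3: 0, 1, ..., 2
The construction assigns one state to each remainder
Number of remainders = 3

3


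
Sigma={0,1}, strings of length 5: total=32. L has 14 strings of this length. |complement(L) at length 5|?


Alphabet: {0,1}
String length: 5
Total strings of length 5 = 2^5 = 32
Strings in L = 14
Complement = total - |L|
= 32 - 14
= 18

18


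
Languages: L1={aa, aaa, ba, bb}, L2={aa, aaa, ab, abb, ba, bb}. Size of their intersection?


L1 = {aa, aaa, ba, bb}
L2 = {aa, aaa, ab, abb, ba, bb}
Checking each string in L1 against L2:
  'aa': in L2? Yes
  'aaa': in L2? Yes
  'ba': in L2? Yes
  'bb': in L2? Yes
Intersection = {aa, aaa, ba, bb}
|L1 ∩ L2| = 4

4


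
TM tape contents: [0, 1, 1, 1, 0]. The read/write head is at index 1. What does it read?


Tape: [0, 1, 1, 1, 0]
Positions: 0 1 2 3 4
Values:    0 1 1 1 0
Head at position 1
tape[1] = 1

1


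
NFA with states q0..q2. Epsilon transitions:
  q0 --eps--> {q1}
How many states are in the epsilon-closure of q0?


Starting from q0
Initialize closure = {q0}
Follow epsilon from q0 -> add q1
Final closure: {q0, q1}
Size = 2

2


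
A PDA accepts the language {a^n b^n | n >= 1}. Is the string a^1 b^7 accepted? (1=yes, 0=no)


Language requires equal numbers of a's and b's
PDA pushes for each 'a', pops for each 'b'
Number of a's = 1
Number of b's = 7
1 != 7 -> Reject

0


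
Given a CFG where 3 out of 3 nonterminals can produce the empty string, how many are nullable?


Nonterminals: {S, A, B}
A nonterminal is nullable if it can derive epsilon
Counting nullable nonterminals: 3
Total nullable = 3

3


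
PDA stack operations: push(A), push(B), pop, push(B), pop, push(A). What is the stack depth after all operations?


Tracing stack operations:
  push(A) -> stack = [A], depth=1
  push(B) -> stack = [A,B], depth=2
  pop -> removed B, stack = [A], depth=1
  push(B) -> stack = [A,B], depth=2
  pop -> removed B, stack = [A], depth=1
  push(A) -> stack = [A,A], depth=2
Final depth = 2

2


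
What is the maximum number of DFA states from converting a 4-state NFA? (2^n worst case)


NFA has 4 states
Subset construction: each DFA state = subset of NFA states
Maximum subsets = 2^4
2^4 = 16

16


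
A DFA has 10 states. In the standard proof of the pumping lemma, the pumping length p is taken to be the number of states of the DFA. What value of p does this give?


Pumping lemma for regular languages (standard proof):
Take p = |Q|, the number of DFA states.
Any string of length >= |Q| passes through |Q|+1 states while reading its first |Q| symbols,
so by pigeonhole some state repeats, giving the loop that can be pumped.
Here |Q| = 10
Therefore the proof uses p = 10

10


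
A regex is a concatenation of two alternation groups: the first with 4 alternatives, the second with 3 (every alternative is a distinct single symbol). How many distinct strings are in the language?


First group: 4 alternatives
Second group: 3 alternatives
Concatenation: each choice from group 1 pairs with each from group 2
Total = 4 x 3 = 12

12


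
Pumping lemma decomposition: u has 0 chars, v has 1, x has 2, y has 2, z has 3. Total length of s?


|s| = |u| + |v| + |x| + |y| + |z|
= 0 + 1 + 2 + 2 + 3
= 1 + 2 + 5
= 3 + 5
= 8

8


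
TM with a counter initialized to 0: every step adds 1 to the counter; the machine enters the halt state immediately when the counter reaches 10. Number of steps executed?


Counter starts at 0. Counting sequence:
  Step 1: counter = 1
  Step 2: counter = 2
  Step 3: counter = 3
  Step 4: counter = 4
  Step 5: counter = 5
  Step 6: counter = 6
  ...
  Step 10: counter = 10
Counter reached 10 -> halt
Total steps = 10

10


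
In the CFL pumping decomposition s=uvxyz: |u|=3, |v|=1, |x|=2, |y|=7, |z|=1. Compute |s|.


|s| = |u| + |v| + |x| + |y| + |z|
= 3 + 1 + 2 + 7 + 1
= 4 + 2 + 8
= 6 + 8
= 14

14


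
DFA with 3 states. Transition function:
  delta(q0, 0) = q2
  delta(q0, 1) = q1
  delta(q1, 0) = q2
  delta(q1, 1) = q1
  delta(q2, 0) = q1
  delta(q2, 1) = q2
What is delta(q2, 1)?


Looking up transition function:
delta(q2, 1) in the table
Row: q2, Column: 1
Result: q2

q2


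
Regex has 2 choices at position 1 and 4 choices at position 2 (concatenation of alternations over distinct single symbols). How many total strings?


First group: 2 alternatives
Second group: 4 alternatives
Concatenation: each choice from group 1 pairs with each from group 2
Total = 2 x 4 = 8

8


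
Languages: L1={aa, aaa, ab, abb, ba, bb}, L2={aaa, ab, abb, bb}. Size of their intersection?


L1 = {aa, aaa, ab, abb, ba, bb}
L2 = {aaa, ab, abb, bb}
Checking each string in L1 against L2:
  'aa': in L2? No
  'aaa': in L2? Yes
  'ab': in L2? Yes
  'abb': in L2? Yes
  'ba': in L2? No
  'bb': in L2? Yes
Intersection = {aaa, ab, abb, bb}
|L1 ∩ L2| = 4

4


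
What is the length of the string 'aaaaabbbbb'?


String: 'aaaaabbbbb'
Counting characters:
  'a' appears 5 time(s)
  'b' appears 5 time(s)
Total length = 5 + 5 = 10

10


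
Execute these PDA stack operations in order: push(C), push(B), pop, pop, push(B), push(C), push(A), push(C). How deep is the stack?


Tracing stack operations:
  push(C) -> stack = [C], depth=1
  push(B) -> stack = [C,B], depth=2
  pop -> removed B, stack = [C], depth=1
  pop -> removed C, stack = [], depth=0
  push(B) -> stack = [B], depth=1
  push(C) -> stack = [B,C], depth=2
  push(A) -> stack = [B,C,A], depth=3
  push(C) -> stack = [B,C,A,C], depth=4
Final depth = 4

4


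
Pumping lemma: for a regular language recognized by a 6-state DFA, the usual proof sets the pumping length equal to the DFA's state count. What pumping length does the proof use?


Pumping lemma for regular languages (standard proof):
Take p = |Q|, the number of DFA states.
Any string of length >= |Q| passes through |Q|+1 states while reading its first |Q| symbols,
so by pigeonhole some state repeats, giving the loop that can be pumped.
Here |Q| = 6
Therefore the proof uses p = 6

6


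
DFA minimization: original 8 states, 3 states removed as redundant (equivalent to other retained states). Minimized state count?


Original DFA: 8 states
Redundant states removed: 3
Minimized states = original - removed
= 8 - 3
= 5

5


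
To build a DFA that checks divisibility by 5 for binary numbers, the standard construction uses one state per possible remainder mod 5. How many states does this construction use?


Divisibility by 5 is tracked via the remainder mod 5: 0, 1, ..., 4
The construction assigns one state to each remainder
Number of remainders = 5

5


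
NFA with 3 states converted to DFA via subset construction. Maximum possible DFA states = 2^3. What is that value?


NFA has 3 states
Subset construction: each DFA state = subset of NFA states
Maximum subsets = 2^3
2^3 = 8

8


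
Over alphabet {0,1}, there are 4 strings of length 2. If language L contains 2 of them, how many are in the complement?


Alphabet: {0,1}
String length: 2
Total strings of length 2 = 2^2 = 4
Strings in L = 2
Complement = total - |L|
= 4 - 2
= 2

2


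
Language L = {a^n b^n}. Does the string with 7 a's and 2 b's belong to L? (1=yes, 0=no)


Language requires equal numbers of a's and b's
PDA pushes for each 'a', pops for each 'b'
Number of a's = 7
Number of b's = 2
7 != 2 -> Reject

0


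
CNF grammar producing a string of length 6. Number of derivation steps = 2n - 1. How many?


Chomsky Normal Form derivation:
String length n = 6
Each step either:
  - Splits a nonterminal into two (n-1 such steps)
  - Converts a nonterminal to terminal (n such steps)
Total = (n-1) + n = 2n - 1
= 2(6) - 1
= 12 - 1
= 11

11


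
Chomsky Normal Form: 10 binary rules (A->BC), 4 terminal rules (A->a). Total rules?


CNF allows two rule forms:
  A -> BC (binary): 10 rules
  A -> a (terminal): 4 rules
Total = 10 + 4 = 14

14


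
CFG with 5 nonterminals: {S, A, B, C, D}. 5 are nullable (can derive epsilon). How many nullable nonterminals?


Nonterminals: {S, A, B, C, D}
A nonterminal is nullable if it can derive epsilon
Counting nullable nonterminals: 5
Total nullable = 5

5


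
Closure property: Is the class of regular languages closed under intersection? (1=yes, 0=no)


Regular languages are closed under all standard operations:
- Union: Yes (product construction)
- Intersection: Yes (product construction)
- Complement: Yes (swap accept/reject)
- Concatenation: Yes (NFA construction)
Operation: intersection -> Closed

1


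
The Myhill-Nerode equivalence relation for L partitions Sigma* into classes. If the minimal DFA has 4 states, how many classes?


Myhill-Nerode theorem:
Number of equivalence classes = number of states in minimal DFA
Minimal DFA states = 4
Therefore equivalence classes = 4

4


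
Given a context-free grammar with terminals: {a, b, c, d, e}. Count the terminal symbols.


Terminal symbols: a, b, c, d, e
Counting each: a (#1), b (#2), c (#3), d (#4), e (#5)
Total = 5

5


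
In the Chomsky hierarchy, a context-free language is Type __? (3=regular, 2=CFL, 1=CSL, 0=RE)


Chomsky hierarchy levels:
  Type 3: Regular (DFA/NFA/regex)
  Type 2: Context-free (PDA)
  Type 1: Context-sensitive
  Type 0: Recursively enumerable (TM)
'context-free' corresponds to Type 2

2


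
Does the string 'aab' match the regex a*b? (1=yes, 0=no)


Pattern: a*b
String: 'aab'
Pattern requires: zero or more 'a's followed by exactly one 'b'
Found 2 leading 'a's
Remaining: 'b'
Remaining is exactly 'b' -> match
Result: 1

1


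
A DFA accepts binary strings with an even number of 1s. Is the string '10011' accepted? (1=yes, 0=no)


DFA has 2 states: q_even (start, accept=yes) and q_odd
Processing string '10011' character by character:
  Position 0: read '1', 1-count=1 -> q_odd
  Position 1: read '0', 1-count=1 -> q_odd (no change)
  Position 2: read '0', 1-count=1 -> q_odd (no change)
  Position 3: read '1', 1-count=2 -> q_even
  Position 4: read '1', 1-count=3 -> q_odd
Final state: q_odd, total 1s = 3 (odd); the DFA requires an even count -> reject

0


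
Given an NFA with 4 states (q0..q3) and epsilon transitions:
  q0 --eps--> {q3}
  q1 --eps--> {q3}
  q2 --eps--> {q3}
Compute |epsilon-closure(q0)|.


Starting from q0
Initialize closure = {q0}
Follow epsilon from q0 -> add q3
Final closure: {q0, q3}
Size = 2

2


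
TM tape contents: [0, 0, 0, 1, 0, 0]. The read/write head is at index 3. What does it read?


Tape: [0, 0, 0, 1, 0, 0]
Positions: 0 1 2 3 4 5
Values:    0 0 0 1 0 0
Head at position 3
tape[3] = 1

1


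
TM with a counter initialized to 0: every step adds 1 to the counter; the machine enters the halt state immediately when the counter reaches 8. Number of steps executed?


Counter starts at 0. Counting sequence:
  Step 1: counter = 1
  Step 2: counter = 2
  Step 3: counter = 3
  Step 4: counter = 4
  Step 5: counter = 5
  Step 6: counter = 6
  Step 7: counter = 7
  Step 8: counter = 8
Counter reached 8 -> halt
Total steps = 8

8


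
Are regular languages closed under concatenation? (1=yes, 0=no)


Regular languages are closed under:
- Union (DFA product construction)
- Intersection (DFA product construction)
- Complement (swap accept/reject states)
- Concatenation (NFA construction)
- Kleene star (NFA construction)
concatenation is in this list
Therefore: closed

1


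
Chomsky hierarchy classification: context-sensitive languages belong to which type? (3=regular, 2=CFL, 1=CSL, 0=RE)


Chomsky hierarchy levels:
  Type 3: Regular (DFA/NFA/regex)
  Type 2: Context-free (PDA)
  Type 1: Context-sensitive
  Type 0: Recursively enumerable (TM)
'context-sensitive' corresponds to Type 1

1


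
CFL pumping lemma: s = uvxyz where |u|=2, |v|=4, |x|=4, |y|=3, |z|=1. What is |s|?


|s| = |u| + |v| + |x| + |y| + |z|
= 2 + 4 + 4 + 3 + 1
= 6 + 4 + 4
= 10 + 4
= 14

14


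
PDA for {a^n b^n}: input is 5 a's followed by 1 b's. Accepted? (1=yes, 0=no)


Language requires equal numbers of a's and b's
PDA pushes for each 'a', pops for each 'b'
Number of a's = 5
Number of b's = 1
5 != 1 -> Reject

0


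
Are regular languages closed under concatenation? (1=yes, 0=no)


Regular languages are closed under:
- Union (DFA product construction)
- Intersection (DFA product construction)
- Complement (swap accept/reject states)
- Concatenation (NFA construction)
- Kleene star (NFA construction)
concatenation is in this list
Therefore: closed

1


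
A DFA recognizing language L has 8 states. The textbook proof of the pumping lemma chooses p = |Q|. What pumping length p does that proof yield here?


Pumping lemma for regular languages (standard proof):
Take p = |Q|, the number of DFA states.
Any string of length >= |Q| passes through |Q|+1 states while reading its first |Q| symbols,
so by pigeonhole some state repeats, giving the loop that can be pumped.
Here |Q| = 8
Therefore the proof uses p = 8

8


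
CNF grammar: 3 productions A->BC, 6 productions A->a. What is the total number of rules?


CNF allows two rule forms:
  A -> BC (binary): 3 rules
  A -> a (terminal): 6 rules
Total = 3 + 6 = 9

9


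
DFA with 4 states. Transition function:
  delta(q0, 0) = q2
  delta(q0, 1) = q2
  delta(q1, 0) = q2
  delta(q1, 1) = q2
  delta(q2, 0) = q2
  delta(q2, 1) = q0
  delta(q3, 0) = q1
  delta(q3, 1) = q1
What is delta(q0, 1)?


Looking up transition function:
delta(q0, 1) in the table
Row: q0, Column: 1
Result: q2

q2


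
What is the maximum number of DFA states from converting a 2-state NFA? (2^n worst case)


NFA has 2 states
Subset construction: each DFA state = subset of NFA states
Maximum subsets = 2^2
2^2 = 4

4


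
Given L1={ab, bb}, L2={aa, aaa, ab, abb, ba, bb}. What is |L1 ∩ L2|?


L1 = {ab, bb}
L2 = {aa, aaa, ab, abb, ba, bb}
Checking each string in L1 against L2:
  'ab': in L2? Yes
  'bb': in L2? Yes
Intersection = {ab, bb}
|L1 ∩ L2| = 2

2


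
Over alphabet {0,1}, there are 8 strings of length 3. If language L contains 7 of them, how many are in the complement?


Alphabet: {0,1}
String length: 3
Total strings of length 3 = 2^3 = 8
Strings in L = 7
Complement = total - |L|
= 8 - 7
= 1

1


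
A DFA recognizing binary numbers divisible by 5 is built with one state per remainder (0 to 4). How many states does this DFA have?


Divisibility by 5 is tracked via the remainder mod 5: 0, 1, ..., 4
The construction assigns one state to each remainder
Number of remainders = 5

5


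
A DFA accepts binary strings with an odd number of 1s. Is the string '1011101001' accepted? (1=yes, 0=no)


DFA has 2 states: q_even (start, accept=no) and q_odd
Processing string '1011101001' character by character:
  Position 0: read '1', 1-count=1 -> q_odd
  Position 1: read '0', 1-count=1 -> q_odd (no change)
  Position 2: read '1', 1-count=2 -> q_even
  Position 3: read '1', 1-count=3 -> q_odd
  Position 4: read '1', 1-count=4 -> q_even
  Position 5: read '0', 1-count=4 -> q_even (no change)
  Position 6: read '1', 1-count=5 -> q_odd
  Position 7: read '0', 1-count=5 -> q_odd (no change)
  Position 8: read '0', 1-count=5 -> q_odd (no change)
  Position 9: read '1', 1-count=6 -> q_even
Final state: q_even, total 1s = 6 (even); the DFA requires an odd count -> reject

0


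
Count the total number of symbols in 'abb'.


String: 'abb'
Counting characters:
  'a' appears 1 time(s)
  'b' appears 2 time(s)
Total length = 1 + 2 = 3

3


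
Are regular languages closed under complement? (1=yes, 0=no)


Regular languages are closed under all standard operations:
- Union: Yes (product construction)
- Intersection: Yes (product construction)
- Complement: Yes (swap accept/reject)
- Concatenation: Yes (NFA construction)
Operation: complement -> Closed

1


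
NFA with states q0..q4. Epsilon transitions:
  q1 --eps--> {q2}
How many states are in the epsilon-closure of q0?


Starting from q0
Initialize closure = {q0}
q0 has no outgoing epsilon transitions -> nothing to add
Final closure: {q0}
Size = 1

1


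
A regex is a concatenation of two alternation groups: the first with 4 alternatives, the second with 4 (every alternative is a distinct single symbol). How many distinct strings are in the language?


First group: 4 alternatives
Second group: 4 alternatives
Concatenation: each choice from group 1 pairs with each from group 2
Total = 4 x 4 = 16

16
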